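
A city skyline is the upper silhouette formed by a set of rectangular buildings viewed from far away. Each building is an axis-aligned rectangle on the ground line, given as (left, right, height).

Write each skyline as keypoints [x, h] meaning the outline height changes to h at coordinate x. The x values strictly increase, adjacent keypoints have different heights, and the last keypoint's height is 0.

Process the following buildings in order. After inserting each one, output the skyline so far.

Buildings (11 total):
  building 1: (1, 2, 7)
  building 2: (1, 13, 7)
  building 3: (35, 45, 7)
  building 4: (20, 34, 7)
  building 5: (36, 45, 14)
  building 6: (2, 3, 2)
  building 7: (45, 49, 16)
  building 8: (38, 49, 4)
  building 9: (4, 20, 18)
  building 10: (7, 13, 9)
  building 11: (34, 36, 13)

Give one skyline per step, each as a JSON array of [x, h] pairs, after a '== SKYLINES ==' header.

== SKYLINES ==
[[1,7],[2,0]]
[[1,7],[13,0]]
[[1,7],[13,0],[35,7],[45,0]]
[[1,7],[13,0],[20,7],[34,0],[35,7],[45,0]]
[[1,7],[13,0],[20,7],[34,0],[35,7],[36,14],[45,0]]
[[1,7],[13,0],[20,7],[34,0],[35,7],[36,14],[45,0]]
[[1,7],[13,0],[20,7],[34,0],[35,7],[36,14],[45,16],[49,0]]
[[1,7],[13,0],[20,7],[34,0],[35,7],[36,14],[45,16],[49,0]]
[[1,7],[4,18],[20,7],[34,0],[35,7],[36,14],[45,16],[49,0]]
[[1,7],[4,18],[20,7],[34,0],[35,7],[36,14],[45,16],[49,0]]
[[1,7],[4,18],[20,7],[34,13],[36,14],[45,16],[49,0]]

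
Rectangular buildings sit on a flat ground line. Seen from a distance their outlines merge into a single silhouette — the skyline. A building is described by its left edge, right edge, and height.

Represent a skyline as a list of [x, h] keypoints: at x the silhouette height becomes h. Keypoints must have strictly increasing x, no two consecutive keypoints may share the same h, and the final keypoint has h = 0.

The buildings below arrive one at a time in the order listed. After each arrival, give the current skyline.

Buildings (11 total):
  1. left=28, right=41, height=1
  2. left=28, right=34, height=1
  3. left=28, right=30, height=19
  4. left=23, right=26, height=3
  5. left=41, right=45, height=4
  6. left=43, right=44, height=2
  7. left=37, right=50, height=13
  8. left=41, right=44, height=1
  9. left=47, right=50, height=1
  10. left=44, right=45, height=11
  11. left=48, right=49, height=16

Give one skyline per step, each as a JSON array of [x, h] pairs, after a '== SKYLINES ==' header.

== SKYLINES ==
[[28,1],[41,0]]
[[28,1],[41,0]]
[[28,19],[30,1],[41,0]]
[[23,3],[26,0],[28,19],[30,1],[41,0]]
[[23,3],[26,0],[28,19],[30,1],[41,4],[45,0]]
[[23,3],[26,0],[28,19],[30,1],[41,4],[45,0]]
[[23,3],[26,0],[28,19],[30,1],[37,13],[50,0]]
[[23,3],[26,0],[28,19],[30,1],[37,13],[50,0]]
[[23,3],[26,0],[28,19],[30,1],[37,13],[50,0]]
[[23,3],[26,0],[28,19],[30,1],[37,13],[50,0]]
[[23,3],[26,0],[28,19],[30,1],[37,13],[48,16],[49,13],[50,0]]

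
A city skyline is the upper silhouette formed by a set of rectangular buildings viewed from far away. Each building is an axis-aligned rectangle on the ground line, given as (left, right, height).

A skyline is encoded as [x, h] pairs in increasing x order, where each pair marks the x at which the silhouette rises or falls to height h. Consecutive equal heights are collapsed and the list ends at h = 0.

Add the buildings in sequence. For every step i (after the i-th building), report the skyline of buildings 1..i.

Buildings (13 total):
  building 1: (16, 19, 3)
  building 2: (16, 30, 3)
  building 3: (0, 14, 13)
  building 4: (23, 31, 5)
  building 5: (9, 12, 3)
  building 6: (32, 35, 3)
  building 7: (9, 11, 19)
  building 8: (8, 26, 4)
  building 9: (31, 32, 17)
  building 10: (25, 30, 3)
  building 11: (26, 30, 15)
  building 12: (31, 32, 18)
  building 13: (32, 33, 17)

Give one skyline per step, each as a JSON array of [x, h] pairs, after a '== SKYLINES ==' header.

== SKYLINES ==
[[16,3],[19,0]]
[[16,3],[30,0]]
[[0,13],[14,0],[16,3],[30,0]]
[[0,13],[14,0],[16,3],[23,5],[31,0]]
[[0,13],[14,0],[16,3],[23,5],[31,0]]
[[0,13],[14,0],[16,3],[23,5],[31,0],[32,3],[35,0]]
[[0,13],[9,19],[11,13],[14,0],[16,3],[23,5],[31,0],[32,3],[35,0]]
[[0,13],[9,19],[11,13],[14,4],[23,5],[31,0],[32,3],[35,0]]
[[0,13],[9,19],[11,13],[14,4],[23,5],[31,17],[32,3],[35,0]]
[[0,13],[9,19],[11,13],[14,4],[23,5],[31,17],[32,3],[35,0]]
[[0,13],[9,19],[11,13],[14,4],[23,5],[26,15],[30,5],[31,17],[32,3],[35,0]]
[[0,13],[9,19],[11,13],[14,4],[23,5],[26,15],[30,5],[31,18],[32,3],[35,0]]
[[0,13],[9,19],[11,13],[14,4],[23,5],[26,15],[30,5],[31,18],[32,17],[33,3],[35,0]]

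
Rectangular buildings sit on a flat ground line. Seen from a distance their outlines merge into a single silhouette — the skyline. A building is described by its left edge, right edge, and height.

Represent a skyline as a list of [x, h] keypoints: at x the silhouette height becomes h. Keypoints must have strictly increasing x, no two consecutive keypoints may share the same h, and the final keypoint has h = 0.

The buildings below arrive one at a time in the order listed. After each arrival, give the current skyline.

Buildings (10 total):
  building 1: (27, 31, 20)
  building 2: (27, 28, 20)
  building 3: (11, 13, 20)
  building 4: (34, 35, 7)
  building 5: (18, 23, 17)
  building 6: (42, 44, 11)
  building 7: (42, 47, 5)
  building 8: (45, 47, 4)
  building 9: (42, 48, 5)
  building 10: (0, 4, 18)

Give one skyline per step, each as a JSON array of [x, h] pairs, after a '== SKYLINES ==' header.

== SKYLINES ==
[[27,20],[31,0]]
[[27,20],[31,0]]
[[11,20],[13,0],[27,20],[31,0]]
[[11,20],[13,0],[27,20],[31,0],[34,7],[35,0]]
[[11,20],[13,0],[18,17],[23,0],[27,20],[31,0],[34,7],[35,0]]
[[11,20],[13,0],[18,17],[23,0],[27,20],[31,0],[34,7],[35,0],[42,11],[44,0]]
[[11,20],[13,0],[18,17],[23,0],[27,20],[31,0],[34,7],[35,0],[42,11],[44,5],[47,0]]
[[11,20],[13,0],[18,17],[23,0],[27,20],[31,0],[34,7],[35,0],[42,11],[44,5],[47,0]]
[[11,20],[13,0],[18,17],[23,0],[27,20],[31,0],[34,7],[35,0],[42,11],[44,5],[48,0]]
[[0,18],[4,0],[11,20],[13,0],[18,17],[23,0],[27,20],[31,0],[34,7],[35,0],[42,11],[44,5],[48,0]]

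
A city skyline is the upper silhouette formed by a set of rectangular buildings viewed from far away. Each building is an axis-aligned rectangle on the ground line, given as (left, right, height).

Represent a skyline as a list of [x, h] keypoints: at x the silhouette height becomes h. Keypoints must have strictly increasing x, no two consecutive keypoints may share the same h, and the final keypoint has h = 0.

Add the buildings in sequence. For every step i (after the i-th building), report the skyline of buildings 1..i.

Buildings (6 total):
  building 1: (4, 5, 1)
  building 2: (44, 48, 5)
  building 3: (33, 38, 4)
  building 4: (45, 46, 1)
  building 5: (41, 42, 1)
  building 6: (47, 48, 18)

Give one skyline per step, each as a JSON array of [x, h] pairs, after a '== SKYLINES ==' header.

== SKYLINES ==
[[4,1],[5,0]]
[[4,1],[5,0],[44,5],[48,0]]
[[4,1],[5,0],[33,4],[38,0],[44,5],[48,0]]
[[4,1],[5,0],[33,4],[38,0],[44,5],[48,0]]
[[4,1],[5,0],[33,4],[38,0],[41,1],[42,0],[44,5],[48,0]]
[[4,1],[5,0],[33,4],[38,0],[41,1],[42,0],[44,5],[47,18],[48,0]]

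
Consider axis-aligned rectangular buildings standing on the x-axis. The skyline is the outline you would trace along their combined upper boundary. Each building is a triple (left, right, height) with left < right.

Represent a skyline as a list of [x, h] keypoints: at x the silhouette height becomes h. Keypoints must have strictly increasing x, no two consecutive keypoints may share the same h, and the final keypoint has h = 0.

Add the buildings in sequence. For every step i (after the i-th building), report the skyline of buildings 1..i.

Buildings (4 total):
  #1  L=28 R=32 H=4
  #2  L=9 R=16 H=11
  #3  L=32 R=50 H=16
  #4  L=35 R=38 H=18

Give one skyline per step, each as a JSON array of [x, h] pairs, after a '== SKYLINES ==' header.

== SKYLINES ==
[[28,4],[32,0]]
[[9,11],[16,0],[28,4],[32,0]]
[[9,11],[16,0],[28,4],[32,16],[50,0]]
[[9,11],[16,0],[28,4],[32,16],[35,18],[38,16],[50,0]]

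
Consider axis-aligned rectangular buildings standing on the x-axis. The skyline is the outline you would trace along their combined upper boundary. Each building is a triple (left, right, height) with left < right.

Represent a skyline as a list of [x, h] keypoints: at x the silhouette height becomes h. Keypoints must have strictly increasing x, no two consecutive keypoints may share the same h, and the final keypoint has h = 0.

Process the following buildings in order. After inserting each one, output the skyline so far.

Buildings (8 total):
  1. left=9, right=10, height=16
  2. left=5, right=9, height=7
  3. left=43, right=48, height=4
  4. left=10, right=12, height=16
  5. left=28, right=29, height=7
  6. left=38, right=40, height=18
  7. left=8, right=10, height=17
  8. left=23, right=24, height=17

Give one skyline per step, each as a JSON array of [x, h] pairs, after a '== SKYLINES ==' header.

== SKYLINES ==
[[9,16],[10,0]]
[[5,7],[9,16],[10,0]]
[[5,7],[9,16],[10,0],[43,4],[48,0]]
[[5,7],[9,16],[12,0],[43,4],[48,0]]
[[5,7],[9,16],[12,0],[28,7],[29,0],[43,4],[48,0]]
[[5,7],[9,16],[12,0],[28,7],[29,0],[38,18],[40,0],[43,4],[48,0]]
[[5,7],[8,17],[10,16],[12,0],[28,7],[29,0],[38,18],[40,0],[43,4],[48,0]]
[[5,7],[8,17],[10,16],[12,0],[23,17],[24,0],[28,7],[29,0],[38,18],[40,0],[43,4],[48,0]]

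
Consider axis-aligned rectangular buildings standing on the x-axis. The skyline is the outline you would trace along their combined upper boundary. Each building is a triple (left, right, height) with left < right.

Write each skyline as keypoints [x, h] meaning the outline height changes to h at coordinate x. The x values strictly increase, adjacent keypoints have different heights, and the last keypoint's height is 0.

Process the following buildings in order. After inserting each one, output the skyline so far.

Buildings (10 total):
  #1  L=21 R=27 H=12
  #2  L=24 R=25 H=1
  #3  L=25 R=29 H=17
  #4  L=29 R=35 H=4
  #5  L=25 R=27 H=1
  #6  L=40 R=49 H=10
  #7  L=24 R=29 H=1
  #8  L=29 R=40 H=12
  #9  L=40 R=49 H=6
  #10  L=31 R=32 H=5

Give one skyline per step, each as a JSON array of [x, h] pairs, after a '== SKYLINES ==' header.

== SKYLINES ==
[[21,12],[27,0]]
[[21,12],[27,0]]
[[21,12],[25,17],[29,0]]
[[21,12],[25,17],[29,4],[35,0]]
[[21,12],[25,17],[29,4],[35,0]]
[[21,12],[25,17],[29,4],[35,0],[40,10],[49,0]]
[[21,12],[25,17],[29,4],[35,0],[40,10],[49,0]]
[[21,12],[25,17],[29,12],[40,10],[49,0]]
[[21,12],[25,17],[29,12],[40,10],[49,0]]
[[21,12],[25,17],[29,12],[40,10],[49,0]]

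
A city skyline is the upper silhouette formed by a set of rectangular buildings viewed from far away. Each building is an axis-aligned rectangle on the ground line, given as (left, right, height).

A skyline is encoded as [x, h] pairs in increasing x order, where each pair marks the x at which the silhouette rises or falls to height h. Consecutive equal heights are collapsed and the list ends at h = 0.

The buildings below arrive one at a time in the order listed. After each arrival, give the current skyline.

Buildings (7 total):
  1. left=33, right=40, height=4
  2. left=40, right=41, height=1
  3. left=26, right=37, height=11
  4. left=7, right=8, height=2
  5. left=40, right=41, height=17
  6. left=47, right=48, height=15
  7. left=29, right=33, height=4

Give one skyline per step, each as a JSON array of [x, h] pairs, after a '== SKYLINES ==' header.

== SKYLINES ==
[[33,4],[40,0]]
[[33,4],[40,1],[41,0]]
[[26,11],[37,4],[40,1],[41,0]]
[[7,2],[8,0],[26,11],[37,4],[40,1],[41,0]]
[[7,2],[8,0],[26,11],[37,4],[40,17],[41,0]]
[[7,2],[8,0],[26,11],[37,4],[40,17],[41,0],[47,15],[48,0]]
[[7,2],[8,0],[26,11],[37,4],[40,17],[41,0],[47,15],[48,0]]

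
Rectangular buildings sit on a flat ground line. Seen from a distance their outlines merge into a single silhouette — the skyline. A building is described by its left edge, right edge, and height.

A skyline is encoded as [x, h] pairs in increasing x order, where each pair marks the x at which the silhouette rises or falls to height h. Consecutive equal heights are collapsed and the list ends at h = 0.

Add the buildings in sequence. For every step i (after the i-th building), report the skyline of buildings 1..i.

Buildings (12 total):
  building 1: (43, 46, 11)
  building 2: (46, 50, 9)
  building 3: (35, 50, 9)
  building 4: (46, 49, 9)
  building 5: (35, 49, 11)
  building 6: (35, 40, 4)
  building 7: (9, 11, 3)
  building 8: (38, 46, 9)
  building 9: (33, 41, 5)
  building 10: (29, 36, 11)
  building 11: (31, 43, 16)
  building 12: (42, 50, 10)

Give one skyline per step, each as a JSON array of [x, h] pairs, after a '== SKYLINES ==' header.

== SKYLINES ==
[[43,11],[46,0]]
[[43,11],[46,9],[50,0]]
[[35,9],[43,11],[46,9],[50,0]]
[[35,9],[43,11],[46,9],[50,0]]
[[35,11],[49,9],[50,0]]
[[35,11],[49,9],[50,0]]
[[9,3],[11,0],[35,11],[49,9],[50,0]]
[[9,3],[11,0],[35,11],[49,9],[50,0]]
[[9,3],[11,0],[33,5],[35,11],[49,9],[50,0]]
[[9,3],[11,0],[29,11],[49,9],[50,0]]
[[9,3],[11,0],[29,11],[31,16],[43,11],[49,9],[50,0]]
[[9,3],[11,0],[29,11],[31,16],[43,11],[49,10],[50,0]]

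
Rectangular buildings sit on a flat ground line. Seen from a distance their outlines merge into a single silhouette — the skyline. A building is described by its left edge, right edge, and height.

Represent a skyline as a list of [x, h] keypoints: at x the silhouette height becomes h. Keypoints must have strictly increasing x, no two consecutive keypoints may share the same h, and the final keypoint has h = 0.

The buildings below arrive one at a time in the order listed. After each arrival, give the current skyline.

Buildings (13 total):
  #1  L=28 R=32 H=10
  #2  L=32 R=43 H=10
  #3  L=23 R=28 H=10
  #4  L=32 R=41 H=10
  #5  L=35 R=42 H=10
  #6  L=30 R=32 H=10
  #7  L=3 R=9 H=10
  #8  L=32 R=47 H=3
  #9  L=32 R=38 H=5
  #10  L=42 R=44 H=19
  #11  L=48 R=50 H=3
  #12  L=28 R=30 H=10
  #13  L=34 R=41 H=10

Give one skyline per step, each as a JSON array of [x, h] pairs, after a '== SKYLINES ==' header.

== SKYLINES ==
[[28,10],[32,0]]
[[28,10],[43,0]]
[[23,10],[43,0]]
[[23,10],[43,0]]
[[23,10],[43,0]]
[[23,10],[43,0]]
[[3,10],[9,0],[23,10],[43,0]]
[[3,10],[9,0],[23,10],[43,3],[47,0]]
[[3,10],[9,0],[23,10],[43,3],[47,0]]
[[3,10],[9,0],[23,10],[42,19],[44,3],[47,0]]
[[3,10],[9,0],[23,10],[42,19],[44,3],[47,0],[48,3],[50,0]]
[[3,10],[9,0],[23,10],[42,19],[44,3],[47,0],[48,3],[50,0]]
[[3,10],[9,0],[23,10],[42,19],[44,3],[47,0],[48,3],[50,0]]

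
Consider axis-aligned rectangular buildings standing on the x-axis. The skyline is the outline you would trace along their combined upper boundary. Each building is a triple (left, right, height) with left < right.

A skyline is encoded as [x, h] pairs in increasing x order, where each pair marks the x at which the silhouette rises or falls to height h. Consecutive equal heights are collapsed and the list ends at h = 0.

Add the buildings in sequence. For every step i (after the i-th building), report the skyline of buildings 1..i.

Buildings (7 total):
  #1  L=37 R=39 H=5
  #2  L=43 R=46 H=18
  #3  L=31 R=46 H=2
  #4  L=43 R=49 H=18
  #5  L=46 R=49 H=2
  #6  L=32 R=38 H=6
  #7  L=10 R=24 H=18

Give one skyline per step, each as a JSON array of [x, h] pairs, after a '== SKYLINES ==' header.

== SKYLINES ==
[[37,5],[39,0]]
[[37,5],[39,0],[43,18],[46,0]]
[[31,2],[37,5],[39,2],[43,18],[46,0]]
[[31,2],[37,5],[39,2],[43,18],[49,0]]
[[31,2],[37,5],[39,2],[43,18],[49,0]]
[[31,2],[32,6],[38,5],[39,2],[43,18],[49,0]]
[[10,18],[24,0],[31,2],[32,6],[38,5],[39,2],[43,18],[49,0]]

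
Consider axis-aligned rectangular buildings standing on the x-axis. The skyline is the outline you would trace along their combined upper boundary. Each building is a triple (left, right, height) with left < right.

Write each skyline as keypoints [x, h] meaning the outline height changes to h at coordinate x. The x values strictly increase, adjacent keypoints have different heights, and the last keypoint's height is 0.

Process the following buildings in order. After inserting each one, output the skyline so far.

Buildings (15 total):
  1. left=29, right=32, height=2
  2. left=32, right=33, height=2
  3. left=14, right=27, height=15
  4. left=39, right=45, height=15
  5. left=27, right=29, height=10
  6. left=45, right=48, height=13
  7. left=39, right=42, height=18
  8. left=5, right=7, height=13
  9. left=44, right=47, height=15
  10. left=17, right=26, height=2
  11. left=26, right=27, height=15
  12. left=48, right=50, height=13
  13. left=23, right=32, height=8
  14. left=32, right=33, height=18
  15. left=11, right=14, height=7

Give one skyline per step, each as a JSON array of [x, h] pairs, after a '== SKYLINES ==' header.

== SKYLINES ==
[[29,2],[32,0]]
[[29,2],[33,0]]
[[14,15],[27,0],[29,2],[33,0]]
[[14,15],[27,0],[29,2],[33,0],[39,15],[45,0]]
[[14,15],[27,10],[29,2],[33,0],[39,15],[45,0]]
[[14,15],[27,10],[29,2],[33,0],[39,15],[45,13],[48,0]]
[[14,15],[27,10],[29,2],[33,0],[39,18],[42,15],[45,13],[48,0]]
[[5,13],[7,0],[14,15],[27,10],[29,2],[33,0],[39,18],[42,15],[45,13],[48,0]]
[[5,13],[7,0],[14,15],[27,10],[29,2],[33,0],[39,18],[42,15],[47,13],[48,0]]
[[5,13],[7,0],[14,15],[27,10],[29,2],[33,0],[39,18],[42,15],[47,13],[48,0]]
[[5,13],[7,0],[14,15],[27,10],[29,2],[33,0],[39,18],[42,15],[47,13],[48,0]]
[[5,13],[7,0],[14,15],[27,10],[29,2],[33,0],[39,18],[42,15],[47,13],[50,0]]
[[5,13],[7,0],[14,15],[27,10],[29,8],[32,2],[33,0],[39,18],[42,15],[47,13],[50,0]]
[[5,13],[7,0],[14,15],[27,10],[29,8],[32,18],[33,0],[39,18],[42,15],[47,13],[50,0]]
[[5,13],[7,0],[11,7],[14,15],[27,10],[29,8],[32,18],[33,0],[39,18],[42,15],[47,13],[50,0]]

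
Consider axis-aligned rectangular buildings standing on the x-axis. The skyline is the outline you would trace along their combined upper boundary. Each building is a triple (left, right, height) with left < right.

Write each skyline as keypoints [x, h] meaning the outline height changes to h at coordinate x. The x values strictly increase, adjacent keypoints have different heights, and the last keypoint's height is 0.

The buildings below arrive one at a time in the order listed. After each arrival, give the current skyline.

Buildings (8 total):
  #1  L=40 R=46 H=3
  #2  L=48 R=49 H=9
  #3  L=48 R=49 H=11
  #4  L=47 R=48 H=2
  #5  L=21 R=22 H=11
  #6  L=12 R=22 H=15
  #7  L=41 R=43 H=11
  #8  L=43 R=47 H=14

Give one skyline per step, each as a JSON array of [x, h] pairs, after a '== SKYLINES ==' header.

== SKYLINES ==
[[40,3],[46,0]]
[[40,3],[46,0],[48,9],[49,0]]
[[40,3],[46,0],[48,11],[49,0]]
[[40,3],[46,0],[47,2],[48,11],[49,0]]
[[21,11],[22,0],[40,3],[46,0],[47,2],[48,11],[49,0]]
[[12,15],[22,0],[40,3],[46,0],[47,2],[48,11],[49,0]]
[[12,15],[22,0],[40,3],[41,11],[43,3],[46,0],[47,2],[48,11],[49,0]]
[[12,15],[22,0],[40,3],[41,11],[43,14],[47,2],[48,11],[49,0]]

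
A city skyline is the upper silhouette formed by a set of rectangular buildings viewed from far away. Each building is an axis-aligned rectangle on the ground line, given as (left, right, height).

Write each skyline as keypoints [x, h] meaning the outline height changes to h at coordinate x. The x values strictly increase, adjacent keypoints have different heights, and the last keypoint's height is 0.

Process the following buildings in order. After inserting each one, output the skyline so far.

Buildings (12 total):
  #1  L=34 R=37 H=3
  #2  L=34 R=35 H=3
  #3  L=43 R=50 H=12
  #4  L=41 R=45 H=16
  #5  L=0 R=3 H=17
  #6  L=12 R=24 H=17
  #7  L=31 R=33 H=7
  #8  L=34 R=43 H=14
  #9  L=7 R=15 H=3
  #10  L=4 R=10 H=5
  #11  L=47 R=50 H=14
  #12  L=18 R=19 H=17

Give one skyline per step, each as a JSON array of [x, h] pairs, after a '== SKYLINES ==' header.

== SKYLINES ==
[[34,3],[37,0]]
[[34,3],[37,0]]
[[34,3],[37,0],[43,12],[50,0]]
[[34,3],[37,0],[41,16],[45,12],[50,0]]
[[0,17],[3,0],[34,3],[37,0],[41,16],[45,12],[50,0]]
[[0,17],[3,0],[12,17],[24,0],[34,3],[37,0],[41,16],[45,12],[50,0]]
[[0,17],[3,0],[12,17],[24,0],[31,7],[33,0],[34,3],[37,0],[41,16],[45,12],[50,0]]
[[0,17],[3,0],[12,17],[24,0],[31,7],[33,0],[34,14],[41,16],[45,12],[50,0]]
[[0,17],[3,0],[7,3],[12,17],[24,0],[31,7],[33,0],[34,14],[41,16],[45,12],[50,0]]
[[0,17],[3,0],[4,5],[10,3],[12,17],[24,0],[31,7],[33,0],[34,14],[41,16],[45,12],[50,0]]
[[0,17],[3,0],[4,5],[10,3],[12,17],[24,0],[31,7],[33,0],[34,14],[41,16],[45,12],[47,14],[50,0]]
[[0,17],[3,0],[4,5],[10,3],[12,17],[24,0],[31,7],[33,0],[34,14],[41,16],[45,12],[47,14],[50,0]]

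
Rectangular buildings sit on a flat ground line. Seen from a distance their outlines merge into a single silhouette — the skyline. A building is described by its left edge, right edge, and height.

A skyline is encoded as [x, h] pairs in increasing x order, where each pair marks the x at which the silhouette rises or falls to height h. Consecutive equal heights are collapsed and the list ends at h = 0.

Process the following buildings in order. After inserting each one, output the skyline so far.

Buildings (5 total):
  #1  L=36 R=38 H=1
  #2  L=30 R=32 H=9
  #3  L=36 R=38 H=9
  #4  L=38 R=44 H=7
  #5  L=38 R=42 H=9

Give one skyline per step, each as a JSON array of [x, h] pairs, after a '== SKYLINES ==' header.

== SKYLINES ==
[[36,1],[38,0]]
[[30,9],[32,0],[36,1],[38,0]]
[[30,9],[32,0],[36,9],[38,0]]
[[30,9],[32,0],[36,9],[38,7],[44,0]]
[[30,9],[32,0],[36,9],[42,7],[44,0]]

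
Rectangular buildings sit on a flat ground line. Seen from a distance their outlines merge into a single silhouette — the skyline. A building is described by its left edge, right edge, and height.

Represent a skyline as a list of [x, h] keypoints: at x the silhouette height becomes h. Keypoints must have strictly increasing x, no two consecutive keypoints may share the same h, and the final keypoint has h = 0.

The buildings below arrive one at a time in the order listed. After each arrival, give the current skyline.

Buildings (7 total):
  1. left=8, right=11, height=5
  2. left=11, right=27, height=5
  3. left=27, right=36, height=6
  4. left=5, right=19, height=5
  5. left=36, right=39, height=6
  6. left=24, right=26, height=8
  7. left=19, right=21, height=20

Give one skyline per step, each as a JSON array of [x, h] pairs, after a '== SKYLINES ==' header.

== SKYLINES ==
[[8,5],[11,0]]
[[8,5],[27,0]]
[[8,5],[27,6],[36,0]]
[[5,5],[27,6],[36,0]]
[[5,5],[27,6],[39,0]]
[[5,5],[24,8],[26,5],[27,6],[39,0]]
[[5,5],[19,20],[21,5],[24,8],[26,5],[27,6],[39,0]]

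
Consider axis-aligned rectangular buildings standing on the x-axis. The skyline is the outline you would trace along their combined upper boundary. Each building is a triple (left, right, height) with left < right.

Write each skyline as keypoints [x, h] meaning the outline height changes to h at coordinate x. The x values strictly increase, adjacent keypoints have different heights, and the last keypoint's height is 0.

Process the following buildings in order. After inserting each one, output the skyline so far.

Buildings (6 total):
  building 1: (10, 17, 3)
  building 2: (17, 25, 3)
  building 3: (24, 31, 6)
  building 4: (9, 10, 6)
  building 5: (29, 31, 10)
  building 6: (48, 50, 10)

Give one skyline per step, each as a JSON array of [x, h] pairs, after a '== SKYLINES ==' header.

== SKYLINES ==
[[10,3],[17,0]]
[[10,3],[25,0]]
[[10,3],[24,6],[31,0]]
[[9,6],[10,3],[24,6],[31,0]]
[[9,6],[10,3],[24,6],[29,10],[31,0]]
[[9,6],[10,3],[24,6],[29,10],[31,0],[48,10],[50,0]]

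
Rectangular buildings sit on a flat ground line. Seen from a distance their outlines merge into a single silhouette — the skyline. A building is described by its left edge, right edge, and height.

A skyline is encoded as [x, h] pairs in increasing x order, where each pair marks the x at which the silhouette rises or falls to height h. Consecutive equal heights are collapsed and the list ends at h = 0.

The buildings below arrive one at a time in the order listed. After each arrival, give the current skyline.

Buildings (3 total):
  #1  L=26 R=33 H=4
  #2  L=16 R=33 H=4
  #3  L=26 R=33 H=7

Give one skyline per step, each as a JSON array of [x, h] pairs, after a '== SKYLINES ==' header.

== SKYLINES ==
[[26,4],[33,0]]
[[16,4],[33,0]]
[[16,4],[26,7],[33,0]]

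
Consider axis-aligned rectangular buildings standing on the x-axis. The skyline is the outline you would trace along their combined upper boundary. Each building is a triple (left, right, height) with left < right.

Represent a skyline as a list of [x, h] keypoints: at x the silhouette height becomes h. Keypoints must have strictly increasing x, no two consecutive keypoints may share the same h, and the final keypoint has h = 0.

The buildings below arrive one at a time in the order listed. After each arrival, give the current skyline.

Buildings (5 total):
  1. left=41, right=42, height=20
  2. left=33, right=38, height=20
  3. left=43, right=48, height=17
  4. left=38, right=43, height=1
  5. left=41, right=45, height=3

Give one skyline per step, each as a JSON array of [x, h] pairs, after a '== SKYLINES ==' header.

== SKYLINES ==
[[41,20],[42,0]]
[[33,20],[38,0],[41,20],[42,0]]
[[33,20],[38,0],[41,20],[42,0],[43,17],[48,0]]
[[33,20],[38,1],[41,20],[42,1],[43,17],[48,0]]
[[33,20],[38,1],[41,20],[42,3],[43,17],[48,0]]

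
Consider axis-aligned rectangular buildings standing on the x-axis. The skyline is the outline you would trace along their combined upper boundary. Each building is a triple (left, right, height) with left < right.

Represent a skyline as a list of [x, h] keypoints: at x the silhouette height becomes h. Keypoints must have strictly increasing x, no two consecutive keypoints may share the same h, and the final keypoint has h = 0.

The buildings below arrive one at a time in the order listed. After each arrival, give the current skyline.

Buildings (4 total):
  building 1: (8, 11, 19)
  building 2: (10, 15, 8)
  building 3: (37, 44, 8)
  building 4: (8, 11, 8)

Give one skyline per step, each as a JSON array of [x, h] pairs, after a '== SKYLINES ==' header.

== SKYLINES ==
[[8,19],[11,0]]
[[8,19],[11,8],[15,0]]
[[8,19],[11,8],[15,0],[37,8],[44,0]]
[[8,19],[11,8],[15,0],[37,8],[44,0]]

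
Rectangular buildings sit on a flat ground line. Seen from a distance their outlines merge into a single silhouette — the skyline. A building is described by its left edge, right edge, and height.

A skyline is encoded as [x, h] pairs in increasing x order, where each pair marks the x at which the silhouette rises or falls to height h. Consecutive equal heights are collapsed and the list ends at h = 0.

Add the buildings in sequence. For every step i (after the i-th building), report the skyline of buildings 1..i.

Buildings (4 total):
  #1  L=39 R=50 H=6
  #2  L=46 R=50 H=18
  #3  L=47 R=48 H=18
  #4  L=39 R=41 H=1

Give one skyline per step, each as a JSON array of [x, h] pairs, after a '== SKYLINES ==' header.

== SKYLINES ==
[[39,6],[50,0]]
[[39,6],[46,18],[50,0]]
[[39,6],[46,18],[50,0]]
[[39,6],[46,18],[50,0]]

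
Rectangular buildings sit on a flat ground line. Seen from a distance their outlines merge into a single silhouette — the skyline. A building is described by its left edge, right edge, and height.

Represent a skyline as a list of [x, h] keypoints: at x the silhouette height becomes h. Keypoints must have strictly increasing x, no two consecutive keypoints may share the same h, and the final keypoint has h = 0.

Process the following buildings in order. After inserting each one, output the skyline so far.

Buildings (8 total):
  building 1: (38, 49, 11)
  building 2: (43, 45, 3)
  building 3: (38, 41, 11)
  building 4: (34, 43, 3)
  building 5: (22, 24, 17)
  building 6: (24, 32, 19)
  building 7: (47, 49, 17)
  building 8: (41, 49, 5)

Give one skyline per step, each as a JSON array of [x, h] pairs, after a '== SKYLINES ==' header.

== SKYLINES ==
[[38,11],[49,0]]
[[38,11],[49,0]]
[[38,11],[49,0]]
[[34,3],[38,11],[49,0]]
[[22,17],[24,0],[34,3],[38,11],[49,0]]
[[22,17],[24,19],[32,0],[34,3],[38,11],[49,0]]
[[22,17],[24,19],[32,0],[34,3],[38,11],[47,17],[49,0]]
[[22,17],[24,19],[32,0],[34,3],[38,11],[47,17],[49,0]]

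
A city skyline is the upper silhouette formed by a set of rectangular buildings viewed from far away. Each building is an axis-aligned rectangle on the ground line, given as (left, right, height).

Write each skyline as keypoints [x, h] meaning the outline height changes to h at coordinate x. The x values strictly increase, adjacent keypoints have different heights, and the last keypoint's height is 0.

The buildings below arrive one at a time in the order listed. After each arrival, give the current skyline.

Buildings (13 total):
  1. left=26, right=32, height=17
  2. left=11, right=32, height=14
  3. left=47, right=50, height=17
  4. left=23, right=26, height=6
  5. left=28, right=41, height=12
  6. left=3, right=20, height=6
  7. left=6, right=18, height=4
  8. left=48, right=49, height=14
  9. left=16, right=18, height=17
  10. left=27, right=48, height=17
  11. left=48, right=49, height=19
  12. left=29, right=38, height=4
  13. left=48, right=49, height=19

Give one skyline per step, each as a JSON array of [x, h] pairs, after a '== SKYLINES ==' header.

== SKYLINES ==
[[26,17],[32,0]]
[[11,14],[26,17],[32,0]]
[[11,14],[26,17],[32,0],[47,17],[50,0]]
[[11,14],[26,17],[32,0],[47,17],[50,0]]
[[11,14],[26,17],[32,12],[41,0],[47,17],[50,0]]
[[3,6],[11,14],[26,17],[32,12],[41,0],[47,17],[50,0]]
[[3,6],[11,14],[26,17],[32,12],[41,0],[47,17],[50,0]]
[[3,6],[11,14],[26,17],[32,12],[41,0],[47,17],[50,0]]
[[3,6],[11,14],[16,17],[18,14],[26,17],[32,12],[41,0],[47,17],[50,0]]
[[3,6],[11,14],[16,17],[18,14],[26,17],[50,0]]
[[3,6],[11,14],[16,17],[18,14],[26,17],[48,19],[49,17],[50,0]]
[[3,6],[11,14],[16,17],[18,14],[26,17],[48,19],[49,17],[50,0]]
[[3,6],[11,14],[16,17],[18,14],[26,17],[48,19],[49,17],[50,0]]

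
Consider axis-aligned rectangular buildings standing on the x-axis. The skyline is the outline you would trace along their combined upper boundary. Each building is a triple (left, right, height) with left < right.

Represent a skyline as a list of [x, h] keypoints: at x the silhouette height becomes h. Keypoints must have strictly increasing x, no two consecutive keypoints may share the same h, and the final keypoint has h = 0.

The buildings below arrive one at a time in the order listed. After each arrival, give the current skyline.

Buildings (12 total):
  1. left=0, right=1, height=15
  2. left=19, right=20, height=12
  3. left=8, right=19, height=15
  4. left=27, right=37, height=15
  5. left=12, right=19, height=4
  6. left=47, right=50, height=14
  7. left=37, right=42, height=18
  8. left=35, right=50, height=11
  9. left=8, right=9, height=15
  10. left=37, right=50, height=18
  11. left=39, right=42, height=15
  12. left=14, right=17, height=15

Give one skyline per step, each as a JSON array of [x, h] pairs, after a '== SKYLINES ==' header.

== SKYLINES ==
[[0,15],[1,0]]
[[0,15],[1,0],[19,12],[20,0]]
[[0,15],[1,0],[8,15],[19,12],[20,0]]
[[0,15],[1,0],[8,15],[19,12],[20,0],[27,15],[37,0]]
[[0,15],[1,0],[8,15],[19,12],[20,0],[27,15],[37,0]]
[[0,15],[1,0],[8,15],[19,12],[20,0],[27,15],[37,0],[47,14],[50,0]]
[[0,15],[1,0],[8,15],[19,12],[20,0],[27,15],[37,18],[42,0],[47,14],[50,0]]
[[0,15],[1,0],[8,15],[19,12],[20,0],[27,15],[37,18],[42,11],[47,14],[50,0]]
[[0,15],[1,0],[8,15],[19,12],[20,0],[27,15],[37,18],[42,11],[47,14],[50,0]]
[[0,15],[1,0],[8,15],[19,12],[20,0],[27,15],[37,18],[50,0]]
[[0,15],[1,0],[8,15],[19,12],[20,0],[27,15],[37,18],[50,0]]
[[0,15],[1,0],[8,15],[19,12],[20,0],[27,15],[37,18],[50,0]]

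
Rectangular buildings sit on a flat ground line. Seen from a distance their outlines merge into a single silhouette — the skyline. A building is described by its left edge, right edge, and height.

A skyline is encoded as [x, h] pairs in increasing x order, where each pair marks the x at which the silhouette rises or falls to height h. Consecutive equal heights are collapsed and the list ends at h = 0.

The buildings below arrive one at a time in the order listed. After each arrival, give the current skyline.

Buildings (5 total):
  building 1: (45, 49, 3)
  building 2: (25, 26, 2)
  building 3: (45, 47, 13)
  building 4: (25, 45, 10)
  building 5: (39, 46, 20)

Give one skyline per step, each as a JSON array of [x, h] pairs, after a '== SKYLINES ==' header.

== SKYLINES ==
[[45,3],[49,0]]
[[25,2],[26,0],[45,3],[49,0]]
[[25,2],[26,0],[45,13],[47,3],[49,0]]
[[25,10],[45,13],[47,3],[49,0]]
[[25,10],[39,20],[46,13],[47,3],[49,0]]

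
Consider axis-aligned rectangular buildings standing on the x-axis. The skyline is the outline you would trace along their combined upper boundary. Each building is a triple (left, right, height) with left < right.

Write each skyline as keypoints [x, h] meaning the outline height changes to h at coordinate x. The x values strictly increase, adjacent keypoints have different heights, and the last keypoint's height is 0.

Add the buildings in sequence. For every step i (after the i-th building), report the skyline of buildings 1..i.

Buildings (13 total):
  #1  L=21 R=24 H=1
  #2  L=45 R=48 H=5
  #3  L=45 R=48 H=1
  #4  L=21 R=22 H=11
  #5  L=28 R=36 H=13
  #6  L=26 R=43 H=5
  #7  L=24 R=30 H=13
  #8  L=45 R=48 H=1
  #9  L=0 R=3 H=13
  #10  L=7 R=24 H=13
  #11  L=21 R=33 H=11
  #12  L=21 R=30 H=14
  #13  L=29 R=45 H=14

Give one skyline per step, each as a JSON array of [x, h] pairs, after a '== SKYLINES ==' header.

== SKYLINES ==
[[21,1],[24,0]]
[[21,1],[24,0],[45,5],[48,0]]
[[21,1],[24,0],[45,5],[48,0]]
[[21,11],[22,1],[24,0],[45,5],[48,0]]
[[21,11],[22,1],[24,0],[28,13],[36,0],[45,5],[48,0]]
[[21,11],[22,1],[24,0],[26,5],[28,13],[36,5],[43,0],[45,5],[48,0]]
[[21,11],[22,1],[24,13],[36,5],[43,0],[45,5],[48,0]]
[[21,11],[22,1],[24,13],[36,5],[43,0],[45,5],[48,0]]
[[0,13],[3,0],[21,11],[22,1],[24,13],[36,5],[43,0],[45,5],[48,0]]
[[0,13],[3,0],[7,13],[36,5],[43,0],[45,5],[48,0]]
[[0,13],[3,0],[7,13],[36,5],[43,0],[45,5],[48,0]]
[[0,13],[3,0],[7,13],[21,14],[30,13],[36,5],[43,0],[45,5],[48,0]]
[[0,13],[3,0],[7,13],[21,14],[45,5],[48,0]]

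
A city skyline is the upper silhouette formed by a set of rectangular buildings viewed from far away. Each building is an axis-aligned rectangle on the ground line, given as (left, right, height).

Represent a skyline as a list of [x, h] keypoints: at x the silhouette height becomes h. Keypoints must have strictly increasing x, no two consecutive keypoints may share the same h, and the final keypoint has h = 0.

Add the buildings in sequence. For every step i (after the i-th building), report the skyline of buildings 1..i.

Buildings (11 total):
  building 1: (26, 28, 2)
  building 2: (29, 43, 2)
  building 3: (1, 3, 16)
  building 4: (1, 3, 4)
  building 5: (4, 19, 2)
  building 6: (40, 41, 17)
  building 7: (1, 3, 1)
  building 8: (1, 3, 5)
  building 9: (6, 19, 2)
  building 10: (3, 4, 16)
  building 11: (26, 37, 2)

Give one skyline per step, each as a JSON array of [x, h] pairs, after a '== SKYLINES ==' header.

== SKYLINES ==
[[26,2],[28,0]]
[[26,2],[28,0],[29,2],[43,0]]
[[1,16],[3,0],[26,2],[28,0],[29,2],[43,0]]
[[1,16],[3,0],[26,2],[28,0],[29,2],[43,0]]
[[1,16],[3,0],[4,2],[19,0],[26,2],[28,0],[29,2],[43,0]]
[[1,16],[3,0],[4,2],[19,0],[26,2],[28,0],[29,2],[40,17],[41,2],[43,0]]
[[1,16],[3,0],[4,2],[19,0],[26,2],[28,0],[29,2],[40,17],[41,2],[43,0]]
[[1,16],[3,0],[4,2],[19,0],[26,2],[28,0],[29,2],[40,17],[41,2],[43,0]]
[[1,16],[3,0],[4,2],[19,0],[26,2],[28,0],[29,2],[40,17],[41,2],[43,0]]
[[1,16],[4,2],[19,0],[26,2],[28,0],[29,2],[40,17],[41,2],[43,0]]
[[1,16],[4,2],[19,0],[26,2],[40,17],[41,2],[43,0]]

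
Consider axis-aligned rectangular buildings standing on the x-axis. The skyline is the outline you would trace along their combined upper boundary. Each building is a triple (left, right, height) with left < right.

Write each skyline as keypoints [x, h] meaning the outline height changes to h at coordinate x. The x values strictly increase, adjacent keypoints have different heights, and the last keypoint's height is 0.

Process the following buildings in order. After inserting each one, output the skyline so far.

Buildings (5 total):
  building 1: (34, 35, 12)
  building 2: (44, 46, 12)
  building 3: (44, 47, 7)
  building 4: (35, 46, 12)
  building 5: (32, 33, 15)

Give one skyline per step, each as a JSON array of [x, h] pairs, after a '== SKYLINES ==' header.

== SKYLINES ==
[[34,12],[35,0]]
[[34,12],[35,0],[44,12],[46,0]]
[[34,12],[35,0],[44,12],[46,7],[47,0]]
[[34,12],[46,7],[47,0]]
[[32,15],[33,0],[34,12],[46,7],[47,0]]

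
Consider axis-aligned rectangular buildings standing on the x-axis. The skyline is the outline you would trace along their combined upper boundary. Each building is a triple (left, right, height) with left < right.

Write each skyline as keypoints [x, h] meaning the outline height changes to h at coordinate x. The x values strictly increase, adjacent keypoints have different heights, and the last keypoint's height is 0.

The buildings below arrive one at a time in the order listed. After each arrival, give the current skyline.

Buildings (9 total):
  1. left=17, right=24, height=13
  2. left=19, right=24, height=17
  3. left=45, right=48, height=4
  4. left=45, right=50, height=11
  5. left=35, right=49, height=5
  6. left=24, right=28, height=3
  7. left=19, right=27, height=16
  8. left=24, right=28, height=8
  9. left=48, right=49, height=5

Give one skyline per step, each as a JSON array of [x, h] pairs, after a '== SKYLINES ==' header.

== SKYLINES ==
[[17,13],[24,0]]
[[17,13],[19,17],[24,0]]
[[17,13],[19,17],[24,0],[45,4],[48,0]]
[[17,13],[19,17],[24,0],[45,11],[50,0]]
[[17,13],[19,17],[24,0],[35,5],[45,11],[50,0]]
[[17,13],[19,17],[24,3],[28,0],[35,5],[45,11],[50,0]]
[[17,13],[19,17],[24,16],[27,3],[28,0],[35,5],[45,11],[50,0]]
[[17,13],[19,17],[24,16],[27,8],[28,0],[35,5],[45,11],[50,0]]
[[17,13],[19,17],[24,16],[27,8],[28,0],[35,5],[45,11],[50,0]]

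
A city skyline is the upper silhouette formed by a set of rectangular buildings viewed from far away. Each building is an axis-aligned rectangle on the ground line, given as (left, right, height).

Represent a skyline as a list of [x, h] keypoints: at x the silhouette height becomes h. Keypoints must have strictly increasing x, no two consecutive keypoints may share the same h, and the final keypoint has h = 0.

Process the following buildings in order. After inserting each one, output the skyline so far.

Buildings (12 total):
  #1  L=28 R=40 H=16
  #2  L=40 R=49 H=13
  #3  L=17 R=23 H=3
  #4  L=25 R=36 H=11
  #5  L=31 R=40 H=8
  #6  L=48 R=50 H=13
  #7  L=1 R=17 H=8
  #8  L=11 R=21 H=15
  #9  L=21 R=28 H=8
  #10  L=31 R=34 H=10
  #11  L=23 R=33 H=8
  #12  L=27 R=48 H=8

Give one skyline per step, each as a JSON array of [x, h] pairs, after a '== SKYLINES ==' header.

== SKYLINES ==
[[28,16],[40,0]]
[[28,16],[40,13],[49,0]]
[[17,3],[23,0],[28,16],[40,13],[49,0]]
[[17,3],[23,0],[25,11],[28,16],[40,13],[49,0]]
[[17,3],[23,0],[25,11],[28,16],[40,13],[49,0]]
[[17,3],[23,0],[25,11],[28,16],[40,13],[50,0]]
[[1,8],[17,3],[23,0],[25,11],[28,16],[40,13],[50,0]]
[[1,8],[11,15],[21,3],[23,0],[25,11],[28,16],[40,13],[50,0]]
[[1,8],[11,15],[21,8],[25,11],[28,16],[40,13],[50,0]]
[[1,8],[11,15],[21,8],[25,11],[28,16],[40,13],[50,0]]
[[1,8],[11,15],[21,8],[25,11],[28,16],[40,13],[50,0]]
[[1,8],[11,15],[21,8],[25,11],[28,16],[40,13],[50,0]]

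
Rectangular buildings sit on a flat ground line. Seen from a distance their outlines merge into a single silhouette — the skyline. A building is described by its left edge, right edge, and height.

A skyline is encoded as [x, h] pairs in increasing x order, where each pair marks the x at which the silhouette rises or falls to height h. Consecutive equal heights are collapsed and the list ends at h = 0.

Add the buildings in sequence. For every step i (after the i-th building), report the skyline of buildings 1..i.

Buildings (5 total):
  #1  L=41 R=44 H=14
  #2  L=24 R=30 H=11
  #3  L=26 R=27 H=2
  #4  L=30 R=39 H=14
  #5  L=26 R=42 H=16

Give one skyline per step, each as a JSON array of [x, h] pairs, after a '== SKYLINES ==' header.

== SKYLINES ==
[[41,14],[44,0]]
[[24,11],[30,0],[41,14],[44,0]]
[[24,11],[30,0],[41,14],[44,0]]
[[24,11],[30,14],[39,0],[41,14],[44,0]]
[[24,11],[26,16],[42,14],[44,0]]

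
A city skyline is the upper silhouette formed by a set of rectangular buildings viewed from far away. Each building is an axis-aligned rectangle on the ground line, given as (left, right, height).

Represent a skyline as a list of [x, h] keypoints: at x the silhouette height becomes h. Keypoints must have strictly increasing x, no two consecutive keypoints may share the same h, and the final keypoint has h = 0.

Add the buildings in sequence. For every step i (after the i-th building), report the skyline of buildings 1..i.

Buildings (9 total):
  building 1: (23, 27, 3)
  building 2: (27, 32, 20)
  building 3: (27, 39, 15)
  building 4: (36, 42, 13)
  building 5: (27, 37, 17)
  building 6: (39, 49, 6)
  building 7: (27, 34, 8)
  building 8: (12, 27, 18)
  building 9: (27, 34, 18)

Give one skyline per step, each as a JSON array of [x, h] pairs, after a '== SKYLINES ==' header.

== SKYLINES ==
[[23,3],[27,0]]
[[23,3],[27,20],[32,0]]
[[23,3],[27,20],[32,15],[39,0]]
[[23,3],[27,20],[32,15],[39,13],[42,0]]
[[23,3],[27,20],[32,17],[37,15],[39,13],[42,0]]
[[23,3],[27,20],[32,17],[37,15],[39,13],[42,6],[49,0]]
[[23,3],[27,20],[32,17],[37,15],[39,13],[42,6],[49,0]]
[[12,18],[27,20],[32,17],[37,15],[39,13],[42,6],[49,0]]
[[12,18],[27,20],[32,18],[34,17],[37,15],[39,13],[42,6],[49,0]]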